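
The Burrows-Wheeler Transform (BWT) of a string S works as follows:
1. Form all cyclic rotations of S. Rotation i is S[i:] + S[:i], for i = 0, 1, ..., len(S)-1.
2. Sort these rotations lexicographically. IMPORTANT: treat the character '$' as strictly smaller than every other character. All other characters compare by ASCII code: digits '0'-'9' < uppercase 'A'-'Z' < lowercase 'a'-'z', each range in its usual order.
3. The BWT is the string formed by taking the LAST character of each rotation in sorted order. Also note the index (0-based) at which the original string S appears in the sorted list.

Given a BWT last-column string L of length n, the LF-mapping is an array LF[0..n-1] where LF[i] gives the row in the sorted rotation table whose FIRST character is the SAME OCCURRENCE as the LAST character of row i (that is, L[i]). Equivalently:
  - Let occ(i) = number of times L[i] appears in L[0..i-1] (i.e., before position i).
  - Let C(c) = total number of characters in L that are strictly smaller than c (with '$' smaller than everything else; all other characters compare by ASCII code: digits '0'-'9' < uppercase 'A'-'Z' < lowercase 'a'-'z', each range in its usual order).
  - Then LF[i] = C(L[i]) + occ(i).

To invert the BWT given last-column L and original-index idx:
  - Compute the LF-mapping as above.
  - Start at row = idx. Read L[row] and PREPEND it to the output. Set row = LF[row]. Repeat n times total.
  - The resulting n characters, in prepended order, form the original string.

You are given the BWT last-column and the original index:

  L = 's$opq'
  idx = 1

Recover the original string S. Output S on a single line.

LF mapping: 4 0 1 2 3
Walk LF starting at row 1, prepending L[row]:
  step 1: row=1, L[1]='$', prepend. Next row=LF[1]=0
  step 2: row=0, L[0]='s', prepend. Next row=LF[0]=4
  step 3: row=4, L[4]='q', prepend. Next row=LF[4]=3
  step 4: row=3, L[3]='p', prepend. Next row=LF[3]=2
  step 5: row=2, L[2]='o', prepend. Next row=LF[2]=1
Reversed output: opqs$

Answer: opqs$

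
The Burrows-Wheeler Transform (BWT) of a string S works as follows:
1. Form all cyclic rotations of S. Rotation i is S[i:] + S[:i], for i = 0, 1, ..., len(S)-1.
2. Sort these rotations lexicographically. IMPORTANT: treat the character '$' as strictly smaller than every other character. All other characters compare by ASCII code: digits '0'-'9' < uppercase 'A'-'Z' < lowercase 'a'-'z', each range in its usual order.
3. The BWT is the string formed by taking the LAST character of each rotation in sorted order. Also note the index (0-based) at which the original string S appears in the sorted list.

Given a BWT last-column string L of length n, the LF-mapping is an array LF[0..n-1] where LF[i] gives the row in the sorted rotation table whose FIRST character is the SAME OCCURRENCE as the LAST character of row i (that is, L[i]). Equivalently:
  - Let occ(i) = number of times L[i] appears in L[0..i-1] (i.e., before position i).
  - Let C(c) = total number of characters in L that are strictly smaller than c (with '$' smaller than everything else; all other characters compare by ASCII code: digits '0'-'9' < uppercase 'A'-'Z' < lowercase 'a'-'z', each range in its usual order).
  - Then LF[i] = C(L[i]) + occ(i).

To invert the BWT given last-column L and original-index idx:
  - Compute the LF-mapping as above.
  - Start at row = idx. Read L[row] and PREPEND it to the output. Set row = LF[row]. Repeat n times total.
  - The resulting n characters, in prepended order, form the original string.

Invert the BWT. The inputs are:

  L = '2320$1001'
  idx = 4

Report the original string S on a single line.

Answer: 11300202$

Derivation:
LF mapping: 6 8 7 1 0 4 2 3 5
Walk LF starting at row 4, prepending L[row]:
  step 1: row=4, L[4]='$', prepend. Next row=LF[4]=0
  step 2: row=0, L[0]='2', prepend. Next row=LF[0]=6
  step 3: row=6, L[6]='0', prepend. Next row=LF[6]=2
  step 4: row=2, L[2]='2', prepend. Next row=LF[2]=7
  step 5: row=7, L[7]='0', prepend. Next row=LF[7]=3
  step 6: row=3, L[3]='0', prepend. Next row=LF[3]=1
  step 7: row=1, L[1]='3', prepend. Next row=LF[1]=8
  step 8: row=8, L[8]='1', prepend. Next row=LF[8]=5
  step 9: row=5, L[5]='1', prepend. Next row=LF[5]=4
Reversed output: 11300202$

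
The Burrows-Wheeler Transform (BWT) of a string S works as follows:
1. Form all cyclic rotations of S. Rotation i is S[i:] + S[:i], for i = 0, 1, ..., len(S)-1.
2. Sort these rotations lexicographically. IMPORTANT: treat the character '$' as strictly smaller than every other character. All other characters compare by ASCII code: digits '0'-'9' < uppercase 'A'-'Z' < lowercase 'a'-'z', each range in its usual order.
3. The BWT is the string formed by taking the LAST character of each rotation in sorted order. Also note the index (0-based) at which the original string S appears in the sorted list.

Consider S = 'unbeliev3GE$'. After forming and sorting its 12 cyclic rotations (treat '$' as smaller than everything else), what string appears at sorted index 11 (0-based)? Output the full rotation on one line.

All 12 rotations (rotation i = S[i:]+S[:i]):
  rot[0] = unbeliev3GE$
  rot[1] = nbeliev3GE$u
  rot[2] = believ3GE$un
  rot[3] = eliev3GE$unb
  rot[4] = liev3GE$unbe
  rot[5] = iev3GE$unbel
  rot[6] = ev3GE$unbeli
  rot[7] = v3GE$unbelie
  rot[8] = 3GE$unbeliev
  rot[9] = GE$unbeliev3
  rot[10] = E$unbeliev3G
  rot[11] = $unbeliev3GE
Sorted (with $ < everything):
  sorted[0] = $unbeliev3GE
  sorted[1] = 3GE$unbeliev
  sorted[2] = E$unbeliev3G
  sorted[3] = GE$unbeliev3
  sorted[4] = believ3GE$un
  sorted[5] = eliev3GE$unb
  sorted[6] = ev3GE$unbeli
  sorted[7] = iev3GE$unbel
  sorted[8] = liev3GE$unbe
  sorted[9] = nbeliev3GE$u
  sorted[10] = unbeliev3GE$
  sorted[11] = v3GE$unbelie
sorted[11] = v3GE$unbelie

Answer: v3GE$unbelie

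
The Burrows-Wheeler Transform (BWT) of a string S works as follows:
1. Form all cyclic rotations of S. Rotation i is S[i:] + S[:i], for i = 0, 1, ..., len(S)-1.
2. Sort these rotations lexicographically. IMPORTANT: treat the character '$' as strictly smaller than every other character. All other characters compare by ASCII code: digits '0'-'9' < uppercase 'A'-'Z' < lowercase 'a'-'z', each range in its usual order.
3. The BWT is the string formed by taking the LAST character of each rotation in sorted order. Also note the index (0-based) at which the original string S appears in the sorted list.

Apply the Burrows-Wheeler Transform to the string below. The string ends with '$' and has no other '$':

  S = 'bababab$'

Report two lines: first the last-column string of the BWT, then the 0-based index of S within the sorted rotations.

All 8 rotations (rotation i = S[i:]+S[:i]):
  rot[0] = bababab$
  rot[1] = ababab$b
  rot[2] = babab$ba
  rot[3] = abab$bab
  rot[4] = bab$baba
  rot[5] = ab$babab
  rot[6] = b$bababa
  rot[7] = $bababab
Sorted (with $ < everything):
  sorted[0] = $bababab  (last char: 'b')
  sorted[1] = ab$babab  (last char: 'b')
  sorted[2] = abab$bab  (last char: 'b')
  sorted[3] = ababab$b  (last char: 'b')
  sorted[4] = b$bababa  (last char: 'a')
  sorted[5] = bab$baba  (last char: 'a')
  sorted[6] = babab$ba  (last char: 'a')
  sorted[7] = bababab$  (last char: '$')
Last column: bbbbaaa$
Original string S is at sorted index 7

Answer: bbbbaaa$
7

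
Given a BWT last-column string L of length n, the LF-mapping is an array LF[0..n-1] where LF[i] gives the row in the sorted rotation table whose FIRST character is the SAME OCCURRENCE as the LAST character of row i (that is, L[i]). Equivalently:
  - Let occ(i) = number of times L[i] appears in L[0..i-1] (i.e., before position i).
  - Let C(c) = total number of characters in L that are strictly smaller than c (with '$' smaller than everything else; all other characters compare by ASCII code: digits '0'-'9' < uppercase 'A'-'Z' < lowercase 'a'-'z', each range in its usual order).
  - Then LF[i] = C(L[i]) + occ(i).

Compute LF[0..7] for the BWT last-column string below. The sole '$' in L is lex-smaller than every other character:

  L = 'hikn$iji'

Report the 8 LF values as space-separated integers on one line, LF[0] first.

Answer: 1 2 6 7 0 3 5 4

Derivation:
Char counts: '$':1, 'h':1, 'i':3, 'j':1, 'k':1, 'n':1
C (first-col start): C('$')=0, C('h')=1, C('i')=2, C('j')=5, C('k')=6, C('n')=7
L[0]='h': occ=0, LF[0]=C('h')+0=1+0=1
L[1]='i': occ=0, LF[1]=C('i')+0=2+0=2
L[2]='k': occ=0, LF[2]=C('k')+0=6+0=6
L[3]='n': occ=0, LF[3]=C('n')+0=7+0=7
L[4]='$': occ=0, LF[4]=C('$')+0=0+0=0
L[5]='i': occ=1, LF[5]=C('i')+1=2+1=3
L[6]='j': occ=0, LF[6]=C('j')+0=5+0=5
L[7]='i': occ=2, LF[7]=C('i')+2=2+2=4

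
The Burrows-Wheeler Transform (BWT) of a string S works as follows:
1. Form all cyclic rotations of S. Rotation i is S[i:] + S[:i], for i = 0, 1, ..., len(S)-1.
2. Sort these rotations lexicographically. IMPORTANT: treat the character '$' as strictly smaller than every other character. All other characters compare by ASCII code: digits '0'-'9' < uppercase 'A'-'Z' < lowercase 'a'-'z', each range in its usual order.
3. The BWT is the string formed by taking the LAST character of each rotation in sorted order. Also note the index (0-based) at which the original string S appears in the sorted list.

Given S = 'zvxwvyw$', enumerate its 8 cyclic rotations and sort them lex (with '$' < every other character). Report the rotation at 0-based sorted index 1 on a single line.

All 8 rotations (rotation i = S[i:]+S[:i]):
  rot[0] = zvxwvyw$
  rot[1] = vxwvyw$z
  rot[2] = xwvyw$zv
  rot[3] = wvyw$zvx
  rot[4] = vyw$zvxw
  rot[5] = yw$zvxwv
  rot[6] = w$zvxwvy
  rot[7] = $zvxwvyw
Sorted (with $ < everything):
  sorted[0] = $zvxwvyw
  sorted[1] = vxwvyw$z
  sorted[2] = vyw$zvxw
  sorted[3] = w$zvxwvy
  sorted[4] = wvyw$zvx
  sorted[5] = xwvyw$zv
  sorted[6] = yw$zvxwv
  sorted[7] = zvxwvyw$
sorted[1] = vxwvyw$z

Answer: vxwvyw$z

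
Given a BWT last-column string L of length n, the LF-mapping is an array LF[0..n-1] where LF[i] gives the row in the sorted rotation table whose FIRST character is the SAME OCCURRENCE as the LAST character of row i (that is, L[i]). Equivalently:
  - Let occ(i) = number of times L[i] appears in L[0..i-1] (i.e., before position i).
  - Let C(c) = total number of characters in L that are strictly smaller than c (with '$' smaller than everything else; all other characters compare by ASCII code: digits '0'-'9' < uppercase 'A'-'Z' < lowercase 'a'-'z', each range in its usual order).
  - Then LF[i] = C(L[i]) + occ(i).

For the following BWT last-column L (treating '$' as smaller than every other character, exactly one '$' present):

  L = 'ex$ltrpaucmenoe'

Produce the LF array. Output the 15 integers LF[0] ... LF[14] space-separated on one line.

Answer: 3 14 0 6 12 11 10 1 13 2 7 4 8 9 5

Derivation:
Char counts: '$':1, 'a':1, 'c':1, 'e':3, 'l':1, 'm':1, 'n':1, 'o':1, 'p':1, 'r':1, 't':1, 'u':1, 'x':1
C (first-col start): C('$')=0, C('a')=1, C('c')=2, C('e')=3, C('l')=6, C('m')=7, C('n')=8, C('o')=9, C('p')=10, C('r')=11, C('t')=12, C('u')=13, C('x')=14
L[0]='e': occ=0, LF[0]=C('e')+0=3+0=3
L[1]='x': occ=0, LF[1]=C('x')+0=14+0=14
L[2]='$': occ=0, LF[2]=C('$')+0=0+0=0
L[3]='l': occ=0, LF[3]=C('l')+0=6+0=6
L[4]='t': occ=0, LF[4]=C('t')+0=12+0=12
L[5]='r': occ=0, LF[5]=C('r')+0=11+0=11
L[6]='p': occ=0, LF[6]=C('p')+0=10+0=10
L[7]='a': occ=0, LF[7]=C('a')+0=1+0=1
L[8]='u': occ=0, LF[8]=C('u')+0=13+0=13
L[9]='c': occ=0, LF[9]=C('c')+0=2+0=2
L[10]='m': occ=0, LF[10]=C('m')+0=7+0=7
L[11]='e': occ=1, LF[11]=C('e')+1=3+1=4
L[12]='n': occ=0, LF[12]=C('n')+0=8+0=8
L[13]='o': occ=0, LF[13]=C('o')+0=9+0=9
L[14]='e': occ=2, LF[14]=C('e')+2=3+2=5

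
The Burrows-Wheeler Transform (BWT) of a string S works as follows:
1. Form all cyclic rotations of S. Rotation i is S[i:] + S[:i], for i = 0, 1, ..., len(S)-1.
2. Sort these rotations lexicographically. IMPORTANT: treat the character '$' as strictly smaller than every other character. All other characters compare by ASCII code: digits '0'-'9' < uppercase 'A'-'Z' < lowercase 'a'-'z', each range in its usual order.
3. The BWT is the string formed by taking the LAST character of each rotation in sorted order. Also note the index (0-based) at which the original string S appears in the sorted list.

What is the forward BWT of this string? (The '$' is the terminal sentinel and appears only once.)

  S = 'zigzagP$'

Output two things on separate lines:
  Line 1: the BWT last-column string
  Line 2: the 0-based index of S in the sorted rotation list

Answer: Pgzaizg$
7

Derivation:
All 8 rotations (rotation i = S[i:]+S[:i]):
  rot[0] = zigzagP$
  rot[1] = igzagP$z
  rot[2] = gzagP$zi
  rot[3] = zagP$zig
  rot[4] = agP$zigz
  rot[5] = gP$zigza
  rot[6] = P$zigzag
  rot[7] = $zigzagP
Sorted (with $ < everything):
  sorted[0] = $zigzagP  (last char: 'P')
  sorted[1] = P$zigzag  (last char: 'g')
  sorted[2] = agP$zigz  (last char: 'z')
  sorted[3] = gP$zigza  (last char: 'a')
  sorted[4] = gzagP$zi  (last char: 'i')
  sorted[5] = igzagP$z  (last char: 'z')
  sorted[6] = zagP$zig  (last char: 'g')
  sorted[7] = zigzagP$  (last char: '$')
Last column: Pgzaizg$
Original string S is at sorted index 7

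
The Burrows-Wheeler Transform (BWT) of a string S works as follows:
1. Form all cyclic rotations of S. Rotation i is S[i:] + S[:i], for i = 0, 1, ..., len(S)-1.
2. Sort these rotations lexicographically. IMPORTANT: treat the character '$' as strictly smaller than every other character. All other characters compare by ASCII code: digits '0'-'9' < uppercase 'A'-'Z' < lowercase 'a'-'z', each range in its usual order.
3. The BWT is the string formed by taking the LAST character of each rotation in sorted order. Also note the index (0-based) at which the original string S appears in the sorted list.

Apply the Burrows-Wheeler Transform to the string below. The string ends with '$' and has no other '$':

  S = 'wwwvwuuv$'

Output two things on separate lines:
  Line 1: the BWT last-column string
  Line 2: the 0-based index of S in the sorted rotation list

Answer: vwuuwvww$
8

Derivation:
All 9 rotations (rotation i = S[i:]+S[:i]):
  rot[0] = wwwvwuuv$
  rot[1] = wwvwuuv$w
  rot[2] = wvwuuv$ww
  rot[3] = vwuuv$www
  rot[4] = wuuv$wwwv
  rot[5] = uuv$wwwvw
  rot[6] = uv$wwwvwu
  rot[7] = v$wwwvwuu
  rot[8] = $wwwvwuuv
Sorted (with $ < everything):
  sorted[0] = $wwwvwuuv  (last char: 'v')
  sorted[1] = uuv$wwwvw  (last char: 'w')
  sorted[2] = uv$wwwvwu  (last char: 'u')
  sorted[3] = v$wwwvwuu  (last char: 'u')
  sorted[4] = vwuuv$www  (last char: 'w')
  sorted[5] = wuuv$wwwv  (last char: 'v')
  sorted[6] = wvwuuv$ww  (last char: 'w')
  sorted[7] = wwvwuuv$w  (last char: 'w')
  sorted[8] = wwwvwuuv$  (last char: '$')
Last column: vwuuwvww$
Original string S is at sorted index 8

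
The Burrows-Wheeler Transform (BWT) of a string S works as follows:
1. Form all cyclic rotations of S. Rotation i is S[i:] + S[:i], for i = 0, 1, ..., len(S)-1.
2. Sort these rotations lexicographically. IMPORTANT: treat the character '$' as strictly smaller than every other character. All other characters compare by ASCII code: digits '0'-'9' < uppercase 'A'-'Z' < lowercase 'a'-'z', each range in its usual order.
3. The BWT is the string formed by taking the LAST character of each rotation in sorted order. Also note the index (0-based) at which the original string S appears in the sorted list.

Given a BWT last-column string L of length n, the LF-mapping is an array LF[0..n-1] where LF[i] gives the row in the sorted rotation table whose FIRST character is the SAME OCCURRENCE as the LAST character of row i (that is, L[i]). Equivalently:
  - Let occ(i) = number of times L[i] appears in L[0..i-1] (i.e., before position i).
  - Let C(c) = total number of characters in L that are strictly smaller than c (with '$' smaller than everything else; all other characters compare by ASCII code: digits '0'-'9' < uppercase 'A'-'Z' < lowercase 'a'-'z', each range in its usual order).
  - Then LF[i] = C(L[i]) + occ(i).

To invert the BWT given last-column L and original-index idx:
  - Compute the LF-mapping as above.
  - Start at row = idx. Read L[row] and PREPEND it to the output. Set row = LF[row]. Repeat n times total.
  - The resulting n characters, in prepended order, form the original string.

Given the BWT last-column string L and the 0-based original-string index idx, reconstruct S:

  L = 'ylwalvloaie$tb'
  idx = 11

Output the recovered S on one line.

Answer: violetwallaby$

Derivation:
LF mapping: 13 6 12 1 7 11 8 9 2 5 4 0 10 3
Walk LF starting at row 11, prepending L[row]:
  step 1: row=11, L[11]='$', prepend. Next row=LF[11]=0
  step 2: row=0, L[0]='y', prepend. Next row=LF[0]=13
  step 3: row=13, L[13]='b', prepend. Next row=LF[13]=3
  step 4: row=3, L[3]='a', prepend. Next row=LF[3]=1
  step 5: row=1, L[1]='l', prepend. Next row=LF[1]=6
  step 6: row=6, L[6]='l', prepend. Next row=LF[6]=8
  step 7: row=8, L[8]='a', prepend. Next row=LF[8]=2
  step 8: row=2, L[2]='w', prepend. Next row=LF[2]=12
  step 9: row=12, L[12]='t', prepend. Next row=LF[12]=10
  step 10: row=10, L[10]='e', prepend. Next row=LF[10]=4
  step 11: row=4, L[4]='l', prepend. Next row=LF[4]=7
  step 12: row=7, L[7]='o', prepend. Next row=LF[7]=9
  step 13: row=9, L[9]='i', prepend. Next row=LF[9]=5
  step 14: row=5, L[5]='v', prepend. Next row=LF[5]=11
Reversed output: violetwallaby$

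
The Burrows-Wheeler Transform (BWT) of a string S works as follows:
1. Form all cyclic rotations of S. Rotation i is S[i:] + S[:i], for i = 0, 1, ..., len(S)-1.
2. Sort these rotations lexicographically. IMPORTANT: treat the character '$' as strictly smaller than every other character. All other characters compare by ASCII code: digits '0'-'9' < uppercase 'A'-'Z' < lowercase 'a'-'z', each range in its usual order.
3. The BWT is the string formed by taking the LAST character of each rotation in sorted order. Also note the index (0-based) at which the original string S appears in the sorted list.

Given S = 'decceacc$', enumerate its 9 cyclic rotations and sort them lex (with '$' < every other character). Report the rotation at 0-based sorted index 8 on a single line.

All 9 rotations (rotation i = S[i:]+S[:i]):
  rot[0] = decceacc$
  rot[1] = ecceacc$d
  rot[2] = cceacc$de
  rot[3] = ceacc$dec
  rot[4] = eacc$decc
  rot[5] = acc$decce
  rot[6] = cc$deccea
  rot[7] = c$decceac
  rot[8] = $decceacc
Sorted (with $ < everything):
  sorted[0] = $decceacc
  sorted[1] = acc$decce
  sorted[2] = c$decceac
  sorted[3] = cc$deccea
  sorted[4] = cceacc$de
  sorted[5] = ceacc$dec
  sorted[6] = decceacc$
  sorted[7] = eacc$decc
  sorted[8] = ecceacc$d
sorted[8] = ecceacc$d

Answer: ecceacc$d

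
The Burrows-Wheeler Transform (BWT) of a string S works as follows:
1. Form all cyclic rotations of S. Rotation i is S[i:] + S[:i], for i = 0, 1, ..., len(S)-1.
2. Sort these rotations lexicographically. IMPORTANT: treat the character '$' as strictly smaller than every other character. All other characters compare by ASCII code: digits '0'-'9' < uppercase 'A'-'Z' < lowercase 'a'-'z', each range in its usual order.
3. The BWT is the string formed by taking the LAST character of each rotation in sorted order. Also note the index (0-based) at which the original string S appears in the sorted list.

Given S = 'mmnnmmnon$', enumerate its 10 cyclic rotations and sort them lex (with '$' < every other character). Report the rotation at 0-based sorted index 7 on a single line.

All 10 rotations (rotation i = S[i:]+S[:i]):
  rot[0] = mmnnmmnon$
  rot[1] = mnnmmnon$m
  rot[2] = nnmmnon$mm
  rot[3] = nmmnon$mmn
  rot[4] = mmnon$mmnn
  rot[5] = mnon$mmnnm
  rot[6] = non$mmnnmm
  rot[7] = on$mmnnmmn
  rot[8] = n$mmnnmmno
  rot[9] = $mmnnmmnon
Sorted (with $ < everything):
  sorted[0] = $mmnnmmnon
  sorted[1] = mmnnmmnon$
  sorted[2] = mmnon$mmnn
  sorted[3] = mnnmmnon$m
  sorted[4] = mnon$mmnnm
  sorted[5] = n$mmnnmmno
  sorted[6] = nmmnon$mmn
  sorted[7] = nnmmnon$mm
  sorted[8] = non$mmnnmm
  sorted[9] = on$mmnnmmn
sorted[7] = nnmmnon$mm

Answer: nnmmnon$mm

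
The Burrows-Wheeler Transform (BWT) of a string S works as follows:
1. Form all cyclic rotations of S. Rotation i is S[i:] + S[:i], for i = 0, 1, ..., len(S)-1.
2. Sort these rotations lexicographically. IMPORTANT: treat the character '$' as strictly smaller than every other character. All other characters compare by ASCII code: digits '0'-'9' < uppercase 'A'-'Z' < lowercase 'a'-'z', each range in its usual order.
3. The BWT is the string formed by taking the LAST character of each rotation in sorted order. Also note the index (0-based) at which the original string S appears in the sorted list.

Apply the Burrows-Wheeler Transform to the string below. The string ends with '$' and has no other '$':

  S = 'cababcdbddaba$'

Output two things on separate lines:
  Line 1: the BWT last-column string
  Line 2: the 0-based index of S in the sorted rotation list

Answer: abdcbaaad$bdcb
9

Derivation:
All 14 rotations (rotation i = S[i:]+S[:i]):
  rot[0] = cababcdbddaba$
  rot[1] = ababcdbddaba$c
  rot[2] = babcdbddaba$ca
  rot[3] = abcdbddaba$cab
  rot[4] = bcdbddaba$caba
  rot[5] = cdbddaba$cabab
  rot[6] = dbddaba$cababc
  rot[7] = bddaba$cababcd
  rot[8] = ddaba$cababcdb
  rot[9] = daba$cababcdbd
  rot[10] = aba$cababcdbdd
  rot[11] = ba$cababcdbdda
  rot[12] = a$cababcdbddab
  rot[13] = $cababcdbddaba
Sorted (with $ < everything):
  sorted[0] = $cababcdbddaba  (last char: 'a')
  sorted[1] = a$cababcdbddab  (last char: 'b')
  sorted[2] = aba$cababcdbdd  (last char: 'd')
  sorted[3] = ababcdbddaba$c  (last char: 'c')
  sorted[4] = abcdbddaba$cab  (last char: 'b')
  sorted[5] = ba$cababcdbdda  (last char: 'a')
  sorted[6] = babcdbddaba$ca  (last char: 'a')
  sorted[7] = bcdbddaba$caba  (last char: 'a')
  sorted[8] = bddaba$cababcd  (last char: 'd')
  sorted[9] = cababcdbddaba$  (last char: '$')
  sorted[10] = cdbddaba$cabab  (last char: 'b')
  sorted[11] = daba$cababcdbd  (last char: 'd')
  sorted[12] = dbddaba$cababc  (last char: 'c')
  sorted[13] = ddaba$cababcdb  (last char: 'b')
Last column: abdcbaaad$bdcb
Original string S is at sorted index 9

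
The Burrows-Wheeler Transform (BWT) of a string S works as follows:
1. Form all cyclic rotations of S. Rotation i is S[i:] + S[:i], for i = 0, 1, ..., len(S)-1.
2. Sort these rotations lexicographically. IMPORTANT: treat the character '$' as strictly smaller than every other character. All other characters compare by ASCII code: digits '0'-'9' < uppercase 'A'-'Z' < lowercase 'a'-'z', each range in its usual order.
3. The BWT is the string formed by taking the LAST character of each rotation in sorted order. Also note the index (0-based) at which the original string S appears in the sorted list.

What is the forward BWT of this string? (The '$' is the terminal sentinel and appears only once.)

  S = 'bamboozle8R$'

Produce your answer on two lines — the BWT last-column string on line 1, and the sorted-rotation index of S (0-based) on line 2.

All 12 rotations (rotation i = S[i:]+S[:i]):
  rot[0] = bamboozle8R$
  rot[1] = amboozle8R$b
  rot[2] = mboozle8R$ba
  rot[3] = boozle8R$bam
  rot[4] = oozle8R$bamb
  rot[5] = ozle8R$bambo
  rot[6] = zle8R$bamboo
  rot[7] = le8R$bambooz
  rot[8] = e8R$bamboozl
  rot[9] = 8R$bamboozle
  rot[10] = R$bamboozle8
  rot[11] = $bamboozle8R
Sorted (with $ < everything):
  sorted[0] = $bamboozle8R  (last char: 'R')
  sorted[1] = 8R$bamboozle  (last char: 'e')
  sorted[2] = R$bamboozle8  (last char: '8')
  sorted[3] = amboozle8R$b  (last char: 'b')
  sorted[4] = bamboozle8R$  (last char: '$')
  sorted[5] = boozle8R$bam  (last char: 'm')
  sorted[6] = e8R$bamboozl  (last char: 'l')
  sorted[7] = le8R$bambooz  (last char: 'z')
  sorted[8] = mboozle8R$ba  (last char: 'a')
  sorted[9] = oozle8R$bamb  (last char: 'b')
  sorted[10] = ozle8R$bambo  (last char: 'o')
  sorted[11] = zle8R$bamboo  (last char: 'o')
Last column: Re8b$mlzaboo
Original string S is at sorted index 4

Answer: Re8b$mlzaboo
4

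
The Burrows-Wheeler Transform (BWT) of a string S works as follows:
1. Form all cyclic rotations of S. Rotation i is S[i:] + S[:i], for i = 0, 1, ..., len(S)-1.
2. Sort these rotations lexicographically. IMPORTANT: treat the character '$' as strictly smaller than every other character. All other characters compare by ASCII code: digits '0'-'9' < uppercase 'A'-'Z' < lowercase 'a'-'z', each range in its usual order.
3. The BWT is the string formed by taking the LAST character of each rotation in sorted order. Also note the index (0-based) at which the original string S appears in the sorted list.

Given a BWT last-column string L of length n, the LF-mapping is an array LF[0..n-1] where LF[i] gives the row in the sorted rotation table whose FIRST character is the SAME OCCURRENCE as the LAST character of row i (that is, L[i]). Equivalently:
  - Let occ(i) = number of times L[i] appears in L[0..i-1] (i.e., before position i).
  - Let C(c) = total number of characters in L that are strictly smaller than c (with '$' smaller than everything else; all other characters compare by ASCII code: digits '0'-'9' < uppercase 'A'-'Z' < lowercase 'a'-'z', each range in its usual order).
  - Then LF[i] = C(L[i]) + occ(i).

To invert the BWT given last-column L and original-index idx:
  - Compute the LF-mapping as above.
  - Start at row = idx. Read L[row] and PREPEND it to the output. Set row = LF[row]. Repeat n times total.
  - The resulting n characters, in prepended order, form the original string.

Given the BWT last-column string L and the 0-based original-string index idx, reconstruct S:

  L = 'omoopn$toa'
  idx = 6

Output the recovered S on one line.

LF mapping: 4 2 5 6 8 3 0 9 7 1
Walk LF starting at row 6, prepending L[row]:
  step 1: row=6, L[6]='$', prepend. Next row=LF[6]=0
  step 2: row=0, L[0]='o', prepend. Next row=LF[0]=4
  step 3: row=4, L[4]='p', prepend. Next row=LF[4]=8
  step 4: row=8, L[8]='o', prepend. Next row=LF[8]=7
  step 5: row=7, L[7]='t', prepend. Next row=LF[7]=9
  step 6: row=9, L[9]='a', prepend. Next row=LF[9]=1
  step 7: row=1, L[1]='m', prepend. Next row=LF[1]=2
  step 8: row=2, L[2]='o', prepend. Next row=LF[2]=5
  step 9: row=5, L[5]='n', prepend. Next row=LF[5]=3
  step 10: row=3, L[3]='o', prepend. Next row=LF[3]=6
Reversed output: onomatopo$

Answer: onomatopo$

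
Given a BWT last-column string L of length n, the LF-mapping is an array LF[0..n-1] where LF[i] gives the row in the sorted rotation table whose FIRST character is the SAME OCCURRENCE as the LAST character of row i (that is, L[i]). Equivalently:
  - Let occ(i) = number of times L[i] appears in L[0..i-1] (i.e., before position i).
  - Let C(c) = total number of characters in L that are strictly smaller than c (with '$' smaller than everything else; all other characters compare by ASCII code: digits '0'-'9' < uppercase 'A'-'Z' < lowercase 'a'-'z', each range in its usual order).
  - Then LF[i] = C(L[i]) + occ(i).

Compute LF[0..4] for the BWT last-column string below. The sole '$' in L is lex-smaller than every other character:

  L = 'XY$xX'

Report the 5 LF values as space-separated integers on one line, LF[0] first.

Char counts: '$':1, 'X':2, 'Y':1, 'x':1
C (first-col start): C('$')=0, C('X')=1, C('Y')=3, C('x')=4
L[0]='X': occ=0, LF[0]=C('X')+0=1+0=1
L[1]='Y': occ=0, LF[1]=C('Y')+0=3+0=3
L[2]='$': occ=0, LF[2]=C('$')+0=0+0=0
L[3]='x': occ=0, LF[3]=C('x')+0=4+0=4
L[4]='X': occ=1, LF[4]=C('X')+1=1+1=2

Answer: 1 3 0 4 2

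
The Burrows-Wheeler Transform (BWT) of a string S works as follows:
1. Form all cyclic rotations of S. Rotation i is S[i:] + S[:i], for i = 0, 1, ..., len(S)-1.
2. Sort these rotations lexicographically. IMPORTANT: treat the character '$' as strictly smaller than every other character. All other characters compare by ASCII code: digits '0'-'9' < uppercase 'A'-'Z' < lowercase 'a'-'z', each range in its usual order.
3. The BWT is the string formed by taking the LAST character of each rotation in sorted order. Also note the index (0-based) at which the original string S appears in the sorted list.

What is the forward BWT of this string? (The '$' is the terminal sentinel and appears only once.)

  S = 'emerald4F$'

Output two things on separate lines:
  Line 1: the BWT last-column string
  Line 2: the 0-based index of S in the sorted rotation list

Answer: Fd4rl$maee
5

Derivation:
All 10 rotations (rotation i = S[i:]+S[:i]):
  rot[0] = emerald4F$
  rot[1] = merald4F$e
  rot[2] = erald4F$em
  rot[3] = rald4F$eme
  rot[4] = ald4F$emer
  rot[5] = ld4F$emera
  rot[6] = d4F$emeral
  rot[7] = 4F$emerald
  rot[8] = F$emerald4
  rot[9] = $emerald4F
Sorted (with $ < everything):
  sorted[0] = $emerald4F  (last char: 'F')
  sorted[1] = 4F$emerald  (last char: 'd')
  sorted[2] = F$emerald4  (last char: '4')
  sorted[3] = ald4F$emer  (last char: 'r')
  sorted[4] = d4F$emeral  (last char: 'l')
  sorted[5] = emerald4F$  (last char: '$')
  sorted[6] = erald4F$em  (last char: 'm')
  sorted[7] = ld4F$emera  (last char: 'a')
  sorted[8] = merald4F$e  (last char: 'e')
  sorted[9] = rald4F$eme  (last char: 'e')
Last column: Fd4rl$maee
Original string S is at sorted index 5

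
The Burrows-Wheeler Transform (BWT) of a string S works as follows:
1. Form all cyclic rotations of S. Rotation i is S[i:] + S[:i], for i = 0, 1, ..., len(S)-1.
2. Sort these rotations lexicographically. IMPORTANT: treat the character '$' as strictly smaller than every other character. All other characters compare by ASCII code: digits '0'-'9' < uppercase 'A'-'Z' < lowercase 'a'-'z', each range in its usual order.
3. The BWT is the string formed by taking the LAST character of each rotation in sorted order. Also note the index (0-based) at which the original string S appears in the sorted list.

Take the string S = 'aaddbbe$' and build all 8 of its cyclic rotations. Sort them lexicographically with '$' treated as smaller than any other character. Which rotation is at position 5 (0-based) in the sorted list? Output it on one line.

All 8 rotations (rotation i = S[i:]+S[:i]):
  rot[0] = aaddbbe$
  rot[1] = addbbe$a
  rot[2] = ddbbe$aa
  rot[3] = dbbe$aad
  rot[4] = bbe$aadd
  rot[5] = be$aaddb
  rot[6] = e$aaddbb
  rot[7] = $aaddbbe
Sorted (with $ < everything):
  sorted[0] = $aaddbbe
  sorted[1] = aaddbbe$
  sorted[2] = addbbe$a
  sorted[3] = bbe$aadd
  sorted[4] = be$aaddb
  sorted[5] = dbbe$aad
  sorted[6] = ddbbe$aa
  sorted[7] = e$aaddbb
sorted[5] = dbbe$aad

Answer: dbbe$aad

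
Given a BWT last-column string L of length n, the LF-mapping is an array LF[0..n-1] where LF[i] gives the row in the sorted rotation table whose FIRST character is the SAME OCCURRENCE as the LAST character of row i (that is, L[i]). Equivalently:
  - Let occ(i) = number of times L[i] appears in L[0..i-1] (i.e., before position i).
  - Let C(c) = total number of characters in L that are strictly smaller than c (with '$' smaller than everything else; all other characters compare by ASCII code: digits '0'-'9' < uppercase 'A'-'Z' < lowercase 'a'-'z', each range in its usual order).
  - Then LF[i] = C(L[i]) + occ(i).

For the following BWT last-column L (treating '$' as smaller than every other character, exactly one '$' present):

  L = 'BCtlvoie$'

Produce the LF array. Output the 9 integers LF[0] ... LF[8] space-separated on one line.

Char counts: '$':1, 'B':1, 'C':1, 'e':1, 'i':1, 'l':1, 'o':1, 't':1, 'v':1
C (first-col start): C('$')=0, C('B')=1, C('C')=2, C('e')=3, C('i')=4, C('l')=5, C('o')=6, C('t')=7, C('v')=8
L[0]='B': occ=0, LF[0]=C('B')+0=1+0=1
L[1]='C': occ=0, LF[1]=C('C')+0=2+0=2
L[2]='t': occ=0, LF[2]=C('t')+0=7+0=7
L[3]='l': occ=0, LF[3]=C('l')+0=5+0=5
L[4]='v': occ=0, LF[4]=C('v')+0=8+0=8
L[5]='o': occ=0, LF[5]=C('o')+0=6+0=6
L[6]='i': occ=0, LF[6]=C('i')+0=4+0=4
L[7]='e': occ=0, LF[7]=C('e')+0=3+0=3
L[8]='$': occ=0, LF[8]=C('$')+0=0+0=0

Answer: 1 2 7 5 8 6 4 3 0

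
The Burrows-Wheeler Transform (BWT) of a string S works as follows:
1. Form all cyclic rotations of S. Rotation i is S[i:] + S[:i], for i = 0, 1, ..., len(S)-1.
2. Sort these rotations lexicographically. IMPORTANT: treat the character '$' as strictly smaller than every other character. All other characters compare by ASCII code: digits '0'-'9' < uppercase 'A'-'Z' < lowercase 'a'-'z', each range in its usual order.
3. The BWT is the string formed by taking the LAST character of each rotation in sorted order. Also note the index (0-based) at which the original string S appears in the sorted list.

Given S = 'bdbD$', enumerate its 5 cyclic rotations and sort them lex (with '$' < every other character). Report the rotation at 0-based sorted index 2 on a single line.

Answer: bD$bd

Derivation:
All 5 rotations (rotation i = S[i:]+S[:i]):
  rot[0] = bdbD$
  rot[1] = dbD$b
  rot[2] = bD$bd
  rot[3] = D$bdb
  rot[4] = $bdbD
Sorted (with $ < everything):
  sorted[0] = $bdbD
  sorted[1] = D$bdb
  sorted[2] = bD$bd
  sorted[3] = bdbD$
  sorted[4] = dbD$b
sorted[2] = bD$bd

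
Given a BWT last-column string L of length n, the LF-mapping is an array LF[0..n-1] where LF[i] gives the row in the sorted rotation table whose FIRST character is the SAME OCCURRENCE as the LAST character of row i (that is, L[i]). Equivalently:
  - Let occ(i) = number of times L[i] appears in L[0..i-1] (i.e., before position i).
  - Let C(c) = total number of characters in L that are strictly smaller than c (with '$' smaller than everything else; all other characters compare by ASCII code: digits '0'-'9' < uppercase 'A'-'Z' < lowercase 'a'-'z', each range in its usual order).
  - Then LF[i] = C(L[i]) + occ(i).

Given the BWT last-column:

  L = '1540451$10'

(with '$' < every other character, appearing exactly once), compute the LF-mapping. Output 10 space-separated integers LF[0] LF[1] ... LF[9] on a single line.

Char counts: '$':1, '0':2, '1':3, '4':2, '5':2
C (first-col start): C('$')=0, C('0')=1, C('1')=3, C('4')=6, C('5')=8
L[0]='1': occ=0, LF[0]=C('1')+0=3+0=3
L[1]='5': occ=0, LF[1]=C('5')+0=8+0=8
L[2]='4': occ=0, LF[2]=C('4')+0=6+0=6
L[3]='0': occ=0, LF[3]=C('0')+0=1+0=1
L[4]='4': occ=1, LF[4]=C('4')+1=6+1=7
L[5]='5': occ=1, LF[5]=C('5')+1=8+1=9
L[6]='1': occ=1, LF[6]=C('1')+1=3+1=4
L[7]='$': occ=0, LF[7]=C('$')+0=0+0=0
L[8]='1': occ=2, LF[8]=C('1')+2=3+2=5
L[9]='0': occ=1, LF[9]=C('0')+1=1+1=2

Answer: 3 8 6 1 7 9 4 0 5 2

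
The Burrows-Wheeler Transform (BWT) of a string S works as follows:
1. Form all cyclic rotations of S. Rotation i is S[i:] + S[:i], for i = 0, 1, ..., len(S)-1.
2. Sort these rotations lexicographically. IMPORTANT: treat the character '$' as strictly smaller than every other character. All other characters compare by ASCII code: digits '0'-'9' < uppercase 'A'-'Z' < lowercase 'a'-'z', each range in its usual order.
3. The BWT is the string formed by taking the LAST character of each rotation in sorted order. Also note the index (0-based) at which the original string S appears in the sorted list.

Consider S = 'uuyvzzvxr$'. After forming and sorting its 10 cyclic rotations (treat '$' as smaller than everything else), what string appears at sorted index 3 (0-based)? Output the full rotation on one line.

All 10 rotations (rotation i = S[i:]+S[:i]):
  rot[0] = uuyvzzvxr$
  rot[1] = uyvzzvxr$u
  rot[2] = yvzzvxr$uu
  rot[3] = vzzvxr$uuy
  rot[4] = zzvxr$uuyv
  rot[5] = zvxr$uuyvz
  rot[6] = vxr$uuyvzz
  rot[7] = xr$uuyvzzv
  rot[8] = r$uuyvzzvx
  rot[9] = $uuyvzzvxr
Sorted (with $ < everything):
  sorted[0] = $uuyvzzvxr
  sorted[1] = r$uuyvzzvx
  sorted[2] = uuyvzzvxr$
  sorted[3] = uyvzzvxr$u
  sorted[4] = vxr$uuyvzz
  sorted[5] = vzzvxr$uuy
  sorted[6] = xr$uuyvzzv
  sorted[7] = yvzzvxr$uu
  sorted[8] = zvxr$uuyvz
  sorted[9] = zzvxr$uuyv
sorted[3] = uyvzzvxr$u

Answer: uyvzzvxr$u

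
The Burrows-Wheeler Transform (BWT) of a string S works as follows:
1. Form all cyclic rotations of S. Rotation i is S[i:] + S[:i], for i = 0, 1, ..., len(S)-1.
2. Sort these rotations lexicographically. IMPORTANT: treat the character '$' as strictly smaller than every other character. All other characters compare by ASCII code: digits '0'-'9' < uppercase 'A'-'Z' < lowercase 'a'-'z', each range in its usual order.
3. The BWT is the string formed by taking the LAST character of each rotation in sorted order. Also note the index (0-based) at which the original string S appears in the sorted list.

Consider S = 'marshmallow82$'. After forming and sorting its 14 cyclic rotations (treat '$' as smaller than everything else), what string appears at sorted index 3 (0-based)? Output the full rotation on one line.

Answer: allow82$marshm

Derivation:
All 14 rotations (rotation i = S[i:]+S[:i]):
  rot[0] = marshmallow82$
  rot[1] = arshmallow82$m
  rot[2] = rshmallow82$ma
  rot[3] = shmallow82$mar
  rot[4] = hmallow82$mars
  rot[5] = mallow82$marsh
  rot[6] = allow82$marshm
  rot[7] = llow82$marshma
  rot[8] = low82$marshmal
  rot[9] = ow82$marshmall
  rot[10] = w82$marshmallo
  rot[11] = 82$marshmallow
  rot[12] = 2$marshmallow8
  rot[13] = $marshmallow82
Sorted (with $ < everything):
  sorted[0] = $marshmallow82
  sorted[1] = 2$marshmallow8
  sorted[2] = 82$marshmallow
  sorted[3] = allow82$marshm
  sorted[4] = arshmallow82$m
  sorted[5] = hmallow82$mars
  sorted[6] = llow82$marshma
  sorted[7] = low82$marshmal
  sorted[8] = mallow82$marsh
  sorted[9] = marshmallow82$
  sorted[10] = ow82$marshmall
  sorted[11] = rshmallow82$ma
  sorted[12] = shmallow82$mar
  sorted[13] = w82$marshmallo
sorted[3] = allow82$marshm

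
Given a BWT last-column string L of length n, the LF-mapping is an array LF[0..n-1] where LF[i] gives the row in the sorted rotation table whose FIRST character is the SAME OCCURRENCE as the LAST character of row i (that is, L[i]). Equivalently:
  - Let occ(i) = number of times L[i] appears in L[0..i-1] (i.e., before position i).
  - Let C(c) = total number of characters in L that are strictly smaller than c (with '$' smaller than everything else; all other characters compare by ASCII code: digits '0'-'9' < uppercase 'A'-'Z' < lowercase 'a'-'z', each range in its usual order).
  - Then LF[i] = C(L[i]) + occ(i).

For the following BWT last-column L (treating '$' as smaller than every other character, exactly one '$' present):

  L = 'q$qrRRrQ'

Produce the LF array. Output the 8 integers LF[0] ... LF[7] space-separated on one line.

Char counts: '$':1, 'Q':1, 'R':2, 'q':2, 'r':2
C (first-col start): C('$')=0, C('Q')=1, C('R')=2, C('q')=4, C('r')=6
L[0]='q': occ=0, LF[0]=C('q')+0=4+0=4
L[1]='$': occ=0, LF[1]=C('$')+0=0+0=0
L[2]='q': occ=1, LF[2]=C('q')+1=4+1=5
L[3]='r': occ=0, LF[3]=C('r')+0=6+0=6
L[4]='R': occ=0, LF[4]=C('R')+0=2+0=2
L[5]='R': occ=1, LF[5]=C('R')+1=2+1=3
L[6]='r': occ=1, LF[6]=C('r')+1=6+1=7
L[7]='Q': occ=0, LF[7]=C('Q')+0=1+0=1

Answer: 4 0 5 6 2 3 7 1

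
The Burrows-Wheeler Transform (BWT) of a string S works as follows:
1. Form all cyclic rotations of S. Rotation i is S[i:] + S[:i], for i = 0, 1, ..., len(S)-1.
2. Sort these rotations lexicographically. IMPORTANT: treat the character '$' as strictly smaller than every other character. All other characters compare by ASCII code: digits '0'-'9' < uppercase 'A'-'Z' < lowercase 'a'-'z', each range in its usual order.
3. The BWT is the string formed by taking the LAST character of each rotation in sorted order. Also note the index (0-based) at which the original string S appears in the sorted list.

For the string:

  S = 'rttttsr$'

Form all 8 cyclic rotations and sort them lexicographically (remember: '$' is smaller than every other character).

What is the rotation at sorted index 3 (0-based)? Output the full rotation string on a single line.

Answer: sr$rtttt

Derivation:
All 8 rotations (rotation i = S[i:]+S[:i]):
  rot[0] = rttttsr$
  rot[1] = ttttsr$r
  rot[2] = tttsr$rt
  rot[3] = ttsr$rtt
  rot[4] = tsr$rttt
  rot[5] = sr$rtttt
  rot[6] = r$rtttts
  rot[7] = $rttttsr
Sorted (with $ < everything):
  sorted[0] = $rttttsr
  sorted[1] = r$rtttts
  sorted[2] = rttttsr$
  sorted[3] = sr$rtttt
  sorted[4] = tsr$rttt
  sorted[5] = ttsr$rtt
  sorted[6] = tttsr$rt
  sorted[7] = ttttsr$r
sorted[3] = sr$rtttt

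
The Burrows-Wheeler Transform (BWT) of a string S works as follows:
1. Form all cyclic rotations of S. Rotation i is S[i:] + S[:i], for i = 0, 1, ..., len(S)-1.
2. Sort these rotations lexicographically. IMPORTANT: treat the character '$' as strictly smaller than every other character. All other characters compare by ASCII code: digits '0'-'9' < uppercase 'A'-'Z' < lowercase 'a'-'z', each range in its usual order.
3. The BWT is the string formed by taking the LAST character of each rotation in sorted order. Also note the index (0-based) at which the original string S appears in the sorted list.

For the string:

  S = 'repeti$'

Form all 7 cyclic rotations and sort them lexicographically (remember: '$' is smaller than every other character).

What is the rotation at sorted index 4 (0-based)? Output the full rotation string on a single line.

Answer: peti$re

Derivation:
All 7 rotations (rotation i = S[i:]+S[:i]):
  rot[0] = repeti$
  rot[1] = epeti$r
  rot[2] = peti$re
  rot[3] = eti$rep
  rot[4] = ti$repe
  rot[5] = i$repet
  rot[6] = $repeti
Sorted (with $ < everything):
  sorted[0] = $repeti
  sorted[1] = epeti$r
  sorted[2] = eti$rep
  sorted[3] = i$repet
  sorted[4] = peti$re
  sorted[5] = repeti$
  sorted[6] = ti$repe
sorted[4] = peti$re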